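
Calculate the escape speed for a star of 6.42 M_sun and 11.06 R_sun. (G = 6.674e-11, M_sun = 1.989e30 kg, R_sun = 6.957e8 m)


M = 6.42 * 1.989e30 kg = 1.276938e+31 kg; R = 11.06 * 6.957e8 m = 7.694442e+09 m. v_esc = sqrt(2GM/R) = sqrt(2 * 6.674e-11 * 1.276938e+31 / 7.694442e+09) = 470656.9102

470656.9102 m/s


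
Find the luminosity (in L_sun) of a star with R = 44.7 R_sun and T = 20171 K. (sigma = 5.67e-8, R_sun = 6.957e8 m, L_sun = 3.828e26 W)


R = 44.7 * 6.957e8 m = 3.109779e+10 m. L = 4*pi*R^2*sigma*T^4 = 4*pi*(3.109779e+10)^2 * 5.67e-8 * 20171^4 = 1.140674396e+32 W. L/L_sun = 1.140674396e+32 / 3.828e26 = 297981.8172

297981.8172 L_sun


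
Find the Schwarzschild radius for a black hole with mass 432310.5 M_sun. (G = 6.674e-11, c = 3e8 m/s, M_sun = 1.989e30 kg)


M = 432310.5 * 1.989e30 kg = 8.598655845e+35 kg. rs = 2GM/c^2 = 2 * 6.674e-11 * 8.598655845e+35 / (3e8)^2 = 1.275e+09

1.275e+09 m


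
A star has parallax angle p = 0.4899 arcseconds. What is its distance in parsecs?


d = 1/p = 1/0.4899 = 2.0412

2.0412 pc


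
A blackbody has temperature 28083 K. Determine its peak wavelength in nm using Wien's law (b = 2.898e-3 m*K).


lam_max = b / T = 2.898e-3 / 28083 = 1.032e-07 m = 103.1941 nm

103.1941 nm


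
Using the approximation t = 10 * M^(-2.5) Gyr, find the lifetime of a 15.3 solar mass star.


t = 10 * M^(-2.5) = 10 * 15.3^(-2.5) = 0.0109

0.0109 Gyr


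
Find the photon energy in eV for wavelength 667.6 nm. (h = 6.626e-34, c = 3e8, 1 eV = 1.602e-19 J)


E = hc/lambda = 6.626e-34 * 3e8 / 6.676e-07 = 2.978e-19 J = 1.8586 eV

1.8586 eV


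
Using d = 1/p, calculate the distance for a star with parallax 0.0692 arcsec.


d = 1/p = 1/0.0692 = 14.4509

14.4509 pc


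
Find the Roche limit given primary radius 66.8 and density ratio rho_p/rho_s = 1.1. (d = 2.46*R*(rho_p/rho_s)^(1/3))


d_Roche = 2.46 * 66.8 * 1.1^(1/3) = 169.6325

169.6325


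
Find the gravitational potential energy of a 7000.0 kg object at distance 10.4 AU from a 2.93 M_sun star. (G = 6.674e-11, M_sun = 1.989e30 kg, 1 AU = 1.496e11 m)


M = 2.93 * 1.989e30 kg = 5.82777e+30 kg; r = 10.4 AU * 1.496e11 m/AU = 1.55584e+12 m. U = -GM*m/r = -(6.674e-11 * 5.82777e+30 * 7000.0) / 1.55584e+12 = -1.750e+12

-1.750e+12 J


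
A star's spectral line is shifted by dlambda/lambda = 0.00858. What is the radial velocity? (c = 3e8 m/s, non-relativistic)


v = (dlambda/lambda) * c = 0.00858 * 3e8 = 2.574e+06

2.574e+06 m/s


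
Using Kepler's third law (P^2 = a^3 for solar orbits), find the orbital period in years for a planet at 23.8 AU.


P = a^(3/2) = 23.8^1.5 = 116.1089

116.1089 years


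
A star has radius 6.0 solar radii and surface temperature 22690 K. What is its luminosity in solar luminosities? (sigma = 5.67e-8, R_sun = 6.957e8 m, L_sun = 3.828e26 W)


R = 6.0 * 6.957e8 m = 4.1742e+09 m. L = 4*pi*R^2*sigma*T^4 = 4*pi*(4.1742e+09)^2 * 5.67e-8 * 22690^4 = 3.290617583e+30 W. L/L_sun = 3.290617583e+30 / 3.828e26 = 8596.1797

8596.1797 L_sun


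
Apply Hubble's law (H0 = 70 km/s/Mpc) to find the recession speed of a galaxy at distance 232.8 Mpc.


v = H0 * d = 70 * 232.8 = 16296.0

16296.0 km/s


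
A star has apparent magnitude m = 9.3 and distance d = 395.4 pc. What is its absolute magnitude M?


M = m - 5*log10(d) + 5 = 9.3 - 5*log10(395.4) + 5 = 1.3148

1.3148


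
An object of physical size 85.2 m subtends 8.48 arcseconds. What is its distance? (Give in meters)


D = size / theta_rad, theta_rad = 8.48 * pi/(180*3600) = 4.111e-05, D = 2.072e+06

2.072e+06 m


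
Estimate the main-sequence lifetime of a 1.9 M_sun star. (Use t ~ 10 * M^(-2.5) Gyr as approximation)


t = 10 * M^(-2.5) = 10 * 1.9^(-2.5) = 2.0096

2.0096 Gyr


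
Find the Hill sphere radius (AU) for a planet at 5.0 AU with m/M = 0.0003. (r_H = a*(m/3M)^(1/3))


r_H = a * (m/3M)^(1/3) = 5.0 * (0.0003/3)^(1/3) = 0.2321

0.2321 AU


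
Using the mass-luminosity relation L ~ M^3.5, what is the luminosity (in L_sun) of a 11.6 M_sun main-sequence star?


L/L_sun = (M/M_sun)^3.5 = 11.6^3.5 = 5316.2202

5316.2202 L_sun


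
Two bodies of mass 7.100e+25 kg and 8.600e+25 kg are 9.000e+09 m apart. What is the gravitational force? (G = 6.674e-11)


F = G*m1*m2/r^2 = 6.674e-11 * 7.100e+25 * 8.600e+25 / (9.000e+09)^2 = 6.674e-11 * 6.106e+51 / 8.100e+19 = 5.031e+21

5.031e+21 N


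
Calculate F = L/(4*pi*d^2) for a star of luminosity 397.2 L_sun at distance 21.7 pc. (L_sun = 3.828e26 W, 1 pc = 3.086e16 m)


F = L / (4*pi*d^2) = 1.520e+29 / (4*pi*(6.697e+17)^2) = 2.698e-08

2.698e-08 W/m^2


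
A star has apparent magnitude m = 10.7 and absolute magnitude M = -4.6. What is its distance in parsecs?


d = 10^((m - M + 5)/5) = 10^((10.7 - -4.6 + 5)/5) = 11481.5362

11481.5362 pc


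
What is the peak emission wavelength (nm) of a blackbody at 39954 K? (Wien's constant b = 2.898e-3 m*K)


lam_max = b / T = 2.898e-3 / 39954 = 7.253e-08 m = 72.5334 nm

72.5334 nm


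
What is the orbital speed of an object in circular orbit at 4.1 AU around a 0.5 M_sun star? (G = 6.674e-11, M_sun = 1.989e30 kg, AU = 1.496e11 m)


v = sqrt(GM/r) = sqrt(6.674e-11 * 9.945e+29 / 6.134e+11) = 10402.5011

10402.5011 m/s


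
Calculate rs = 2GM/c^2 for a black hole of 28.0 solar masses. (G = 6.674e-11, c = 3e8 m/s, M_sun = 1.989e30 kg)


M = 28.0 * 1.989e30 kg = 5.5692e+31 kg. rs = 2GM/c^2 = 2 * 6.674e-11 * 5.5692e+31 / (3e8)^2 = 82597.424

82597.424 m


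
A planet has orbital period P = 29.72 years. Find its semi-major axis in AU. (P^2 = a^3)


a = P^(2/3) = 29.72^(2/3) = 9.5947

9.5947 AU


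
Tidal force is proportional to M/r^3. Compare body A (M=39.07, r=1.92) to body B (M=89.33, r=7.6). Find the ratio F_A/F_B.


Ratio = (M1/r1^3) / (M2/r2^3) = (39.07/1.92^3) / (89.33/7.6^3) = 27.1258

27.1258


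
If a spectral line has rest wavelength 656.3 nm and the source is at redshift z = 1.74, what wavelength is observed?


lam_obs = lam_emit * (1 + z) = 656.3 * (1 + 1.74) = 1798.262

1798.262 nm


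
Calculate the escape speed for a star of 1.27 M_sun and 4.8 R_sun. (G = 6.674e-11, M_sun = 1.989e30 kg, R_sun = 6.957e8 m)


M = 1.27 * 1.989e30 kg = 2.52603e+30 kg; R = 4.8 * 6.957e8 m = 3.33936e+09 m. v_esc = sqrt(2GM/R) = sqrt(2 * 6.674e-11 * 2.52603e+30 / 3.33936e+09) = 317757.442

317757.442 m/s


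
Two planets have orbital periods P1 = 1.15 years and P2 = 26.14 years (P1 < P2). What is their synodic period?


1/P_syn = |1/P1 - 1/P2| = |1/1.15 - 1/26.14| => P_syn = 1.2029

1.2029 years


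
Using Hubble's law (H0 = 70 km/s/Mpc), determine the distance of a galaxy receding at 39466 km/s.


d = v / H0 = 39466 / 70 = 563.8

563.8 Mpc


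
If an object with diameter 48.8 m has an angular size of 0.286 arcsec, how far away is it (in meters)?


D = size / theta_rad, theta_rad = 0.286 * pi/(180*3600) = 1.387e-06, D = 3.519e+07

3.519e+07 m


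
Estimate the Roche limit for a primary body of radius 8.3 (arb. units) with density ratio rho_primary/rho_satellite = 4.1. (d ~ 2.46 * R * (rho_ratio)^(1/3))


d_Roche = 2.46 * 8.3 * 4.1^(1/3) = 32.6794

32.6794


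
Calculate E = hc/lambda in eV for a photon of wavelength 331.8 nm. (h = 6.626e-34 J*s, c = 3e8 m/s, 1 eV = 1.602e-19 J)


E = hc/lambda = 6.626e-34 * 3e8 / 3.318e-07 = 5.991e-19 J = 3.7397 eV

3.7397 eV


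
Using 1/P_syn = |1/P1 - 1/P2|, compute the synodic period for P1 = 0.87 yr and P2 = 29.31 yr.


1/P_syn = |1/P1 - 1/P2| = |1/0.87 - 1/29.31| => P_syn = 0.8966

0.8966 years


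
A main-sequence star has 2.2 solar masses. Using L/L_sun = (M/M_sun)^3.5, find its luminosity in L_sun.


L/L_sun = (M/M_sun)^3.5 = 2.2^3.5 = 15.7935

15.7935 L_sun


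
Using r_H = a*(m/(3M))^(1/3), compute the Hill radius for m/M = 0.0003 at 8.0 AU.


r_H = a * (m/3M)^(1/3) = 8.0 * (0.0003/3)^(1/3) = 0.3713

0.3713 AU


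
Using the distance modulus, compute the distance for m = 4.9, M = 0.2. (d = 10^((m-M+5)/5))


d = 10^((m - M + 5)/5) = 10^((4.9 - 0.2 + 5)/5) = 87.0964

87.0964 pc


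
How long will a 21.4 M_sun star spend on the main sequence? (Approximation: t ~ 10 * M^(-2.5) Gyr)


t = 10 * M^(-2.5) = 10 * 21.4^(-2.5) = 0.0047

0.0047 Gyr


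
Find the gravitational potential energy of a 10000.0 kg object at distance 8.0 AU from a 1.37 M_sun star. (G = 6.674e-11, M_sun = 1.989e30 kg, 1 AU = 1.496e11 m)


M = 1.37 * 1.989e30 kg = 2.72493e+30 kg; r = 8.0 AU * 1.496e11 m/AU = 1.1968e+12 m. U = -GM*m/r = -(6.674e-11 * 2.72493e+30 * 10000.0) / 1.1968e+12 = -1.520e+12

-1.520e+12 J


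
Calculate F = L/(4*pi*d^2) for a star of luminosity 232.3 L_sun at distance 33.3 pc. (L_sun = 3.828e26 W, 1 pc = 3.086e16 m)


F = L / (4*pi*d^2) = 8.892e+28 / (4*pi*(1.028e+18)^2) = 6.701e-09

6.701e-09 W/m^2


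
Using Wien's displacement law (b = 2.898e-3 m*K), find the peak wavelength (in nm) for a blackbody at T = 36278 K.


lam_max = b / T = 2.898e-3 / 36278 = 7.988e-08 m = 79.8831 nm

79.8831 nm


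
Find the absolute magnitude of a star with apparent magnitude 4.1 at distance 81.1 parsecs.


M = m - 5*log10(d) + 5 = 4.1 - 5*log10(81.1) + 5 = -0.4451

-0.4451


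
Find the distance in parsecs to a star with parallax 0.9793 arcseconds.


d = 1/p = 1/0.9793 = 1.0211

1.0211 pc


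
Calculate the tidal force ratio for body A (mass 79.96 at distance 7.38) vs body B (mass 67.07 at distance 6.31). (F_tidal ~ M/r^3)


Ratio = (M1/r1^3) / (M2/r2^3) = (79.96/7.38^3) / (67.07/6.31^3) = 0.7452

0.7452


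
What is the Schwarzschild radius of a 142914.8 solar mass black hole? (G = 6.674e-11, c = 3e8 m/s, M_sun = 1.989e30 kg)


M = 142914.8 * 1.989e30 kg = 2.842575372e+35 kg. rs = 2GM/c^2 = 2 * 6.674e-11 * 2.842575372e+35 / (3e8)^2 = 4.216e+08

4.216e+08 m


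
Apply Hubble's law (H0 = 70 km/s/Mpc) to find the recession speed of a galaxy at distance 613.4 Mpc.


v = H0 * d = 70 * 613.4 = 42938.0

42938.0 km/s


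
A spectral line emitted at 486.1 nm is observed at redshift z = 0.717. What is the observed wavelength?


lam_obs = lam_emit * (1 + z) = 486.1 * (1 + 0.717) = 834.6337

834.6337 nm


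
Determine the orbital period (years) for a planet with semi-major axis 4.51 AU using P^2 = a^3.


P = a^(3/2) = 4.51^1.5 = 9.5778

9.5778 years


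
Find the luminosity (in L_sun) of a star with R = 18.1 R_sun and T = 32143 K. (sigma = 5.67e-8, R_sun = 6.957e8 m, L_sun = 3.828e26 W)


R = 18.1 * 6.957e8 m = 1.259217e+10 m. L = 4*pi*R^2*sigma*T^4 = 4*pi*(1.259217e+10)^2 * 5.67e-8 * 32143^4 = 1.205978909e+32 W. L/L_sun = 1.205978909e+32 / 3.828e26 = 315041.5122

315041.5122 L_sun


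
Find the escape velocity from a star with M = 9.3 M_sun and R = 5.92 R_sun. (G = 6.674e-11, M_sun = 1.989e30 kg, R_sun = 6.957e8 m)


M = 9.3 * 1.989e30 kg = 1.84977e+31 kg; R = 5.92 * 6.957e8 m = 4.118544e+09 m. v_esc = sqrt(2GM/R) = sqrt(2 * 6.674e-11 * 1.84977e+31 / 4.118544e+09) = 774274.7734

774274.7734 m/s


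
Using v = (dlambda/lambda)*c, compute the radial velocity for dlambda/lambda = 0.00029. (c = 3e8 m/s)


v = (dlambda/lambda) * c = 0.00029 * 3e8 = 87000.0

87000.0 m/s


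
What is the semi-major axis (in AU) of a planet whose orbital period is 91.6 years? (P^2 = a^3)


a = P^(2/3) = 91.6^(2/3) = 20.3203

20.3203 AU


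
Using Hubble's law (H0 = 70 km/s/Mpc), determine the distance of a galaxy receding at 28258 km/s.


d = v / H0 = 28258 / 70 = 403.6857

403.6857 Mpc


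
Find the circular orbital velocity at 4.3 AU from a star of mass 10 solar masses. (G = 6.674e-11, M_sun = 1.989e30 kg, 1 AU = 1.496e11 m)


v = sqrt(GM/r) = sqrt(6.674e-11 * 1.989e+31 / 6.433e+11) = 45426.6246

45426.6246 m/s


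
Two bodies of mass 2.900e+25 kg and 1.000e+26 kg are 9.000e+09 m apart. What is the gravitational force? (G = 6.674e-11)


F = G*m1*m2/r^2 = 6.674e-11 * 2.900e+25 * 1.000e+26 / (9.000e+09)^2 = 6.674e-11 * 2.900e+51 / 8.100e+19 = 2.389e+21

2.389e+21 N


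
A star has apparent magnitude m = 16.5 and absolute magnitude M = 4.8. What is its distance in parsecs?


d = 10^((m - M + 5)/5) = 10^((16.5 - 4.8 + 5)/5) = 2187.7616

2187.7616 pc


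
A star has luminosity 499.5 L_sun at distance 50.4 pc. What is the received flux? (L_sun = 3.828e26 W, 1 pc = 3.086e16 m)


F = L / (4*pi*d^2) = 1.912e+29 / (4*pi*(1.555e+18)^2) = 6.290e-09

6.290e-09 W/m^2


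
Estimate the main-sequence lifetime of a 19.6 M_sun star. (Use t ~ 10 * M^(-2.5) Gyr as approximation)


t = 10 * M^(-2.5) = 10 * 19.6^(-2.5) = 0.0059

0.0059 Gyr


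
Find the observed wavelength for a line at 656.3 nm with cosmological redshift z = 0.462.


lam_obs = lam_emit * (1 + z) = 656.3 * (1 + 0.462) = 959.5106

959.5106 nm


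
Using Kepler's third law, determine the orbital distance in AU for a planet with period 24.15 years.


a = P^(2/3) = 24.15^(2/3) = 8.355

8.355 AU


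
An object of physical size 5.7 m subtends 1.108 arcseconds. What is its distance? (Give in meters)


D = size / theta_rad, theta_rad = 1.108 * pi/(180*3600) = 5.372e-06, D = 1.061e+06

1.061e+06 m


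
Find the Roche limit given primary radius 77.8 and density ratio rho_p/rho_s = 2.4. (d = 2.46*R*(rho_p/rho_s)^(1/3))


d_Roche = 2.46 * 77.8 * 2.4^(1/3) = 256.2429

256.2429


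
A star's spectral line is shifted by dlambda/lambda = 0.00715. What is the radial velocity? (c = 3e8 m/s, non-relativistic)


v = (dlambda/lambda) * c = 0.00715 * 3e8 = 2.145e+06

2.145e+06 m/s


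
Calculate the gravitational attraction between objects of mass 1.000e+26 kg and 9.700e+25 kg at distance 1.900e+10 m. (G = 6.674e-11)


F = G*m1*m2/r^2 = 6.674e-11 * 1.000e+26 * 9.700e+25 / (1.900e+10)^2 = 6.674e-11 * 9.700e+51 / 3.610e+20 = 1.793e+21

1.793e+21 N


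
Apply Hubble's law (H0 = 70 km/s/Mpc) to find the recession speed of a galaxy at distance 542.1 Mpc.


v = H0 * d = 70 * 542.1 = 37947.0

37947.0 km/s


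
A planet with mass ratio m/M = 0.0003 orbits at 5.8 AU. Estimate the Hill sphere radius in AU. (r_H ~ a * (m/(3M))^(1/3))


r_H = a * (m/3M)^(1/3) = 5.8 * (0.0003/3)^(1/3) = 0.2692

0.2692 AU


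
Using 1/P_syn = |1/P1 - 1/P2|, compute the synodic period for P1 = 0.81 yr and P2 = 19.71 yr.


1/P_syn = |1/P1 - 1/P2| = |1/0.81 - 1/19.71| => P_syn = 0.8447

0.8447 years


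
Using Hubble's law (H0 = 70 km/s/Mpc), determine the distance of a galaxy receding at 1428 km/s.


d = v / H0 = 1428 / 70 = 20.4

20.4 Mpc


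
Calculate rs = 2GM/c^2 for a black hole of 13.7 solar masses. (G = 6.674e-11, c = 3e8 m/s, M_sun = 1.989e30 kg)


M = 13.7 * 1.989e30 kg = 2.72493e+31 kg. rs = 2GM/c^2 = 2 * 6.674e-11 * 2.72493e+31 / (3e8)^2 = 40413.7396

40413.7396 m


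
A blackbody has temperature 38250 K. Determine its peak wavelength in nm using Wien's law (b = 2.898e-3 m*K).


lam_max = b / T = 2.898e-3 / 38250 = 7.576e-08 m = 75.7647 nm

75.7647 nm


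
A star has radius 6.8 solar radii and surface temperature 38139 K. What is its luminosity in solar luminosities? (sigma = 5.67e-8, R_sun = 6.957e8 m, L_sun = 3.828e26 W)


R = 6.8 * 6.957e8 m = 4.73076e+09 m. L = 4*pi*R^2*sigma*T^4 = 4*pi*(4.73076e+09)^2 * 5.67e-8 * 38139^4 = 3.373898101e+31 W. L/L_sun = 3.373898101e+31 / 3.828e26 = 88137.359

88137.359 L_sun


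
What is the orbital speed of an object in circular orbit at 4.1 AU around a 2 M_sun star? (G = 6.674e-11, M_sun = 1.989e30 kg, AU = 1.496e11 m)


v = sqrt(GM/r) = sqrt(6.674e-11 * 3.978e+30 / 6.134e+11) = 20805.0022

20805.0022 m/s


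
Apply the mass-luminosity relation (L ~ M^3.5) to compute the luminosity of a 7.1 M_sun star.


L/L_sun = (M/M_sun)^3.5 = 7.1^3.5 = 953.6834

953.6834 L_sun


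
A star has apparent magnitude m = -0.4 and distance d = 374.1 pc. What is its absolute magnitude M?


M = m - 5*log10(d) + 5 = -0.4 - 5*log10(374.1) + 5 = -8.2649

-8.2649


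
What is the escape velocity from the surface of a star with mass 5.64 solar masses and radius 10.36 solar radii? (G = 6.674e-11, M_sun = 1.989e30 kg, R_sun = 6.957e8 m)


M = 5.64 * 1.989e30 kg = 1.121796e+31 kg; R = 10.36 * 6.957e8 m = 7.207452e+09 m. v_esc = sqrt(2GM/R) = sqrt(2 * 6.674e-11 * 1.121796e+31 / 7.207452e+09) = 455799.8345

455799.8345 m/s


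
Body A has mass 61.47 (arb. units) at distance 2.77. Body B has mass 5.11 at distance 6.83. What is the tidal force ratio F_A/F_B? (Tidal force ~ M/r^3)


Ratio = (M1/r1^3) / (M2/r2^3) = (61.47/2.77^3) / (5.11/6.83^3) = 180.3288

180.3288


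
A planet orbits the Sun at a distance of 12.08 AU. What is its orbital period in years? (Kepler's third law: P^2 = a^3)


P = a^(3/2) = 12.08^1.5 = 41.9856

41.9856 years


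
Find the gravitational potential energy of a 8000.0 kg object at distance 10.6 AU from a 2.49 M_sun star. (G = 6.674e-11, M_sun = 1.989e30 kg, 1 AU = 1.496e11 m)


M = 2.49 * 1.989e30 kg = 4.95261e+30 kg; r = 10.6 AU * 1.496e11 m/AU = 1.58576e+12 m. U = -GM*m/r = -(6.674e-11 * 4.95261e+30 * 8000.0) / 1.58576e+12 = -1.668e+12

-1.668e+12 J


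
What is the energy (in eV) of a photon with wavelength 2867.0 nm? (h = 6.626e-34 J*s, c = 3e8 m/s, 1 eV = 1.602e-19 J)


E = hc/lambda = 6.626e-34 * 3e8 / 2.867e-06 = 6.933e-20 J = 0.4328 eV

0.4328 eV


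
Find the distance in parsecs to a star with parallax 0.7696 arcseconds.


d = 1/p = 1/0.7696 = 1.2994

1.2994 pc


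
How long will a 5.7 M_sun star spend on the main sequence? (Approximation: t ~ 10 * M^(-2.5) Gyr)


t = 10 * M^(-2.5) = 10 * 5.7^(-2.5) = 0.1289

0.1289 Gyr


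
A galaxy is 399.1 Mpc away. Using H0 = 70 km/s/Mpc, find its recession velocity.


v = H0 * d = 70 * 399.1 = 27937.0

27937.0 km/s


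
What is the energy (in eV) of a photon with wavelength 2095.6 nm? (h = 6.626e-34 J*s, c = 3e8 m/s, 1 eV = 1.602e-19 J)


E = hc/lambda = 6.626e-34 * 3e8 / 2.096e-06 = 9.486e-20 J = 0.5921 eV

0.5921 eV


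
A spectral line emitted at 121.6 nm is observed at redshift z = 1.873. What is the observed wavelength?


lam_obs = lam_emit * (1 + z) = 121.6 * (1 + 1.873) = 349.3568

349.3568 nm


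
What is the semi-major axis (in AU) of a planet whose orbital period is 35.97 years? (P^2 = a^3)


a = P^(2/3) = 35.97^(2/3) = 10.8967

10.8967 AU


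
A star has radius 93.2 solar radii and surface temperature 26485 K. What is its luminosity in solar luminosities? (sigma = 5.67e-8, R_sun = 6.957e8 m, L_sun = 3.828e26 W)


R = 93.2 * 6.957e8 m = 6.483924e+10 m. L = 4*pi*R^2*sigma*T^4 = 4*pi*(6.483924e+10)^2 * 5.67e-8 * 26485^4 = 1.473902188e+33 W. L/L_sun = 1.473902188e+33 / 3.828e26 = 3.850e+06

3.850e+06 L_sun


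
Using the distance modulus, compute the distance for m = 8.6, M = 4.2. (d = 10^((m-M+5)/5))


d = 10^((m - M + 5)/5) = 10^((8.6 - 4.2 + 5)/5) = 75.8578

75.8578 pc


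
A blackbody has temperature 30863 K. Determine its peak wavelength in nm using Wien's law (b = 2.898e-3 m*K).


lam_max = b / T = 2.898e-3 / 30863 = 9.390e-08 m = 93.8988 nm

93.8988 nm


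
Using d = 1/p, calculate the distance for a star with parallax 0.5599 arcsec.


d = 1/p = 1/0.5599 = 1.786

1.786 pc


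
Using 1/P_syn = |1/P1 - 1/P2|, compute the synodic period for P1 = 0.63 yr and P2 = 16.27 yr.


1/P_syn = |1/P1 - 1/P2| = |1/0.63 - 1/16.27| => P_syn = 0.6554

0.6554 years


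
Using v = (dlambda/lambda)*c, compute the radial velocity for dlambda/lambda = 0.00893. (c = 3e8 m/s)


v = (dlambda/lambda) * c = 0.00893 * 3e8 = 2.679e+06

2.679e+06 m/s


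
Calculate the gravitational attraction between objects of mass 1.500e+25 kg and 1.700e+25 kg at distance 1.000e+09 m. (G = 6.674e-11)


F = G*m1*m2/r^2 = 6.674e-11 * 1.500e+25 * 1.700e+25 / (1.000e+09)^2 = 6.674e-11 * 2.550e+50 / 1.000e+18 = 1.702e+22

1.702e+22 N


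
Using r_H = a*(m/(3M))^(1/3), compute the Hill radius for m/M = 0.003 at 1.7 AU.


r_H = a * (m/3M)^(1/3) = 1.7 * (0.003/3)^(1/3) = 0.17

0.17 AU


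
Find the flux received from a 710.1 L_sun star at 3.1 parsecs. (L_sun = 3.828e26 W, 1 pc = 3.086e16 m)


F = L / (4*pi*d^2) = 2.718e+29 / (4*pi*(9.567e+16)^2) = 2.364e-06

2.364e-06 W/m^2


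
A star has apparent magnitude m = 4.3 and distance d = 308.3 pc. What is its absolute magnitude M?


M = m - 5*log10(d) + 5 = 4.3 - 5*log10(308.3) + 5 = -3.1449

-3.1449


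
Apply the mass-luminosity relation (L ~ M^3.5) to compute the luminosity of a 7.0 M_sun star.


L/L_sun = (M/M_sun)^3.5 = 7.0^3.5 = 907.4927

907.4927 L_sun


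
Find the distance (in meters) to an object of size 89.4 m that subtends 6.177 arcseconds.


D = size / theta_rad, theta_rad = 6.177 * pi/(180*3600) = 2.995e-05, D = 2.985e+06

2.985e+06 m


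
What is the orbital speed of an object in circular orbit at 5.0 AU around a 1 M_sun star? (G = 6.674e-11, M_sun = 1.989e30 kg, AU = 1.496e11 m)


v = sqrt(GM/r) = sqrt(6.674e-11 * 1.989e+30 / 7.480e+11) = 13321.7014

13321.7014 m/s


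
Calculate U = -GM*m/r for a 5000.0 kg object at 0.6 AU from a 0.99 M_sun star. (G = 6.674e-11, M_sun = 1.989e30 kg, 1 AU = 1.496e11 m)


M = 0.99 * 1.989e30 kg = 1.96911e+30 kg; r = 0.6 AU * 1.496e11 m/AU = 8.976e+10 m. U = -GM*m/r = -(6.674e-11 * 1.96911e+30 * 5000.0) / 8.976e+10 = -7.321e+12

-7.321e+12 J


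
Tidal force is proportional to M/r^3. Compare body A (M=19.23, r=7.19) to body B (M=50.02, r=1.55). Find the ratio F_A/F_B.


Ratio = (M1/r1^3) / (M2/r2^3) = (19.23/7.19^3) / (50.02/1.55^3) = 0.0039

0.0039


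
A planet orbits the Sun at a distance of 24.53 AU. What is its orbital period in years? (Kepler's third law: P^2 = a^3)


P = a^(3/2) = 24.53^1.5 = 121.4916

121.4916 years


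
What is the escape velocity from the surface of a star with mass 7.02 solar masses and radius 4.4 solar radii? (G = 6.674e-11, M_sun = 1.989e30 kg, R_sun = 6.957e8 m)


M = 7.02 * 1.989e30 kg = 1.396278e+31 kg; R = 4.4 * 6.957e8 m = 3.06108e+09 m. v_esc = sqrt(2GM/R) = sqrt(2 * 6.674e-11 * 1.396278e+31 / 3.06108e+09) = 780291.1958

780291.1958 m/s


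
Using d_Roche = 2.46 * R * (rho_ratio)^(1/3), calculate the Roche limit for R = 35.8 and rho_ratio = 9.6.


d_Roche = 2.46 * 35.8 * 9.6^(1/3) = 187.1724

187.1724


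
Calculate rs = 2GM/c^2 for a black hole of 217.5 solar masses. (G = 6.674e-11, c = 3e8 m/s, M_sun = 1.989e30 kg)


M = 217.5 * 1.989e30 kg = 4.326075e+32 kg. rs = 2GM/c^2 = 2 * 6.674e-11 * 4.326075e+32 / (3e8)^2 = 641604.99

641604.99 m


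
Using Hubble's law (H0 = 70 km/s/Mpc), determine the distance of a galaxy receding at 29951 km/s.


d = v / H0 = 29951 / 70 = 427.8714

427.8714 Mpc


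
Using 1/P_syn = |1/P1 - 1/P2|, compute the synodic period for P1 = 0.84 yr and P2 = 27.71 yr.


1/P_syn = |1/P1 - 1/P2| = |1/0.84 - 1/27.71| => P_syn = 0.8663

0.8663 years


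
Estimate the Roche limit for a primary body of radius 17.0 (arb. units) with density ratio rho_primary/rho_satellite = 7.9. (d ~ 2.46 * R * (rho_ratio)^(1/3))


d_Roche = 2.46 * 17.0 * 7.9^(1/3) = 83.29

83.29


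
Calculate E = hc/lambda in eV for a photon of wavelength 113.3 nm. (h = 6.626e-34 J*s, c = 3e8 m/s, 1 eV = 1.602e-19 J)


E = hc/lambda = 6.626e-34 * 3e8 / 1.133e-07 = 1.754e-18 J = 10.9517 eV

10.9517 eV


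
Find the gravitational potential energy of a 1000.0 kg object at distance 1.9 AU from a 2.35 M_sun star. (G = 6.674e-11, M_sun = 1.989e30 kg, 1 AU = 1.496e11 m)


M = 2.35 * 1.989e30 kg = 4.67415e+30 kg; r = 1.9 AU * 1.496e11 m/AU = 2.8424e+11 m. U = -GM*m/r = -(6.674e-11 * 4.67415e+30 * 1000.0) / 2.8424e+11 = -1.097e+12

-1.097e+12 J


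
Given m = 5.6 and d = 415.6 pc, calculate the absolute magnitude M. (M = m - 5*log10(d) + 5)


M = m - 5*log10(d) + 5 = 5.6 - 5*log10(415.6) + 5 = -2.4934

-2.4934


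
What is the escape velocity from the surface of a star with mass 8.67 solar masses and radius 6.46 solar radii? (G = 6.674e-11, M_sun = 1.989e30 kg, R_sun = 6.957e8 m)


M = 8.67 * 1.989e30 kg = 1.724463e+31 kg; R = 6.46 * 6.957e8 m = 4.494222e+09 m. v_esc = sqrt(2GM/R) = sqrt(2 * 6.674e-11 * 1.724463e+31 / 4.494222e+09) = 715661.7047

715661.7047 m/s


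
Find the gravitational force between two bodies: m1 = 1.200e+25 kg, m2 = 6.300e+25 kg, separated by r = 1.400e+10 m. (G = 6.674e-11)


F = G*m1*m2/r^2 = 6.674e-11 * 1.200e+25 * 6.300e+25 / (1.400e+10)^2 = 6.674e-11 * 7.560e+50 / 1.960e+20 = 2.574e+20

2.574e+20 N


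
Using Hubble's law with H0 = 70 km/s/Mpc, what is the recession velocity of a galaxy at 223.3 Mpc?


v = H0 * d = 70 * 223.3 = 15631.0

15631.0 km/s


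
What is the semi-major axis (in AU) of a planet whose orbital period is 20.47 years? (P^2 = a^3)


a = P^(2/3) = 20.47^(2/3) = 7.483

7.483 AU


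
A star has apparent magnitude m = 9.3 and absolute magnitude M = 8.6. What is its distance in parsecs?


d = 10^((m - M + 5)/5) = 10^((9.3 - 8.6 + 5)/5) = 13.8038

13.8038 pc


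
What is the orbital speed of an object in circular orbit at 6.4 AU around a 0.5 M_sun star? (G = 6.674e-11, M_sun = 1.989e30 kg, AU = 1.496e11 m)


v = sqrt(GM/r) = sqrt(6.674e-11 * 9.945e+29 / 9.574e+11) = 8326.0634

8326.0634 m/s


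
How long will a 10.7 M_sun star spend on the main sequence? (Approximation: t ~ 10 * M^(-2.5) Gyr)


t = 10 * M^(-2.5) = 10 * 10.7^(-2.5) = 0.0267

0.0267 Gyr


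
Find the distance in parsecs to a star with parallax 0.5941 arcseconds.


d = 1/p = 1/0.5941 = 1.6832

1.6832 pc


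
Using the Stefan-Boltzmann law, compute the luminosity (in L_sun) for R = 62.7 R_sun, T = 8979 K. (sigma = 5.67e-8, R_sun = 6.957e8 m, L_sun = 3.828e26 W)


R = 62.7 * 6.957e8 m = 4.362039e+10 m. L = 4*pi*R^2*sigma*T^4 = 4*pi*(4.362039e+10)^2 * 5.67e-8 * 8979^4 = 8.812190915e+30 W. L/L_sun = 8.812190915e+30 / 3.828e26 = 23020.3524

23020.3524 L_sun


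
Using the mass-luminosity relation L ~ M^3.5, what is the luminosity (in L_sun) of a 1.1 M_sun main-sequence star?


L/L_sun = (M/M_sun)^3.5 = 1.1^3.5 = 1.396

1.396 L_sun


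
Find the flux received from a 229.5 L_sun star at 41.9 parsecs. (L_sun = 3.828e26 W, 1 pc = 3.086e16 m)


F = L / (4*pi*d^2) = 8.785e+28 / (4*pi*(1.293e+18)^2) = 4.181e-09

4.181e-09 W/m^2


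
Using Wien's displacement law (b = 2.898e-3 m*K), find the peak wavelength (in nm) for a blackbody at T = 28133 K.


lam_max = b / T = 2.898e-3 / 28133 = 1.030e-07 m = 103.0107 nm

103.0107 nm


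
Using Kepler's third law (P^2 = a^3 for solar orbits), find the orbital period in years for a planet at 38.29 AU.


P = a^(3/2) = 38.29^1.5 = 236.9344

236.9344 years


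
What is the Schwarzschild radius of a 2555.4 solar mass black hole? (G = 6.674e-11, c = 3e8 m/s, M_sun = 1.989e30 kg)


M = 2555.4 * 1.989e30 kg = 5.0826906e+33 kg. rs = 2GM/c^2 = 2 * 6.674e-11 * 5.0826906e+33 / (3e8)^2 = 7.538e+06

7.538e+06 m


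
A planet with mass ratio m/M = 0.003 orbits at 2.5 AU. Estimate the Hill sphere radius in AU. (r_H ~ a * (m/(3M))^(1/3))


r_H = a * (m/3M)^(1/3) = 2.5 * (0.003/3)^(1/3) = 0.25

0.25 AU


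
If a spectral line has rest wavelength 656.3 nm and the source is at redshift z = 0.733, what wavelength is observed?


lam_obs = lam_emit * (1 + z) = 656.3 * (1 + 0.733) = 1137.3679

1137.3679 nm


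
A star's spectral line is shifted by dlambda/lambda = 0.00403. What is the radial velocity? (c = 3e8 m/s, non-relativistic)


v = (dlambda/lambda) * c = 0.00403 * 3e8 = 1.209e+06

1.209e+06 m/s


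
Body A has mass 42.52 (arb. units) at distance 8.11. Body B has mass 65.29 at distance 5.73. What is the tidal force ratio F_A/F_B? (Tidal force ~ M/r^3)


Ratio = (M1/r1^3) / (M2/r2^3) = (42.52/8.11^3) / (65.29/5.73^3) = 0.2297

0.2297


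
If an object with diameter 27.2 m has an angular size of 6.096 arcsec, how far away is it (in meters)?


D = size / theta_rad, theta_rad = 6.096 * pi/(180*3600) = 2.955e-05, D = 920341.6552

920341.6552 m


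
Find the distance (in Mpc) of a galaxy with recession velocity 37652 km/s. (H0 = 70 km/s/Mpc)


d = v / H0 = 37652 / 70 = 537.8857

537.8857 Mpc


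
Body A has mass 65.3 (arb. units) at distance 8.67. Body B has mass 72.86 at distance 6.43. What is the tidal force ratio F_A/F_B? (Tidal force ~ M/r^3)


Ratio = (M1/r1^3) / (M2/r2^3) = (65.3/8.67^3) / (72.86/6.43^3) = 0.3656

0.3656


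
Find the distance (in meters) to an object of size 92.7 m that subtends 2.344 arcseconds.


D = size / theta_rad, theta_rad = 2.344 * pi/(180*3600) = 1.136e-05, D = 8.157e+06

8.157e+06 m


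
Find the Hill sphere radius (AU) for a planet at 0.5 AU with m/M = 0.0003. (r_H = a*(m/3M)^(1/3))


r_H = a * (m/3M)^(1/3) = 0.5 * (0.0003/3)^(1/3) = 0.0232

0.0232 AU


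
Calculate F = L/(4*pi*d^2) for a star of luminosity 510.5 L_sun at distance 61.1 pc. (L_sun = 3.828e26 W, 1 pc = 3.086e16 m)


F = L / (4*pi*d^2) = 1.954e+29 / (4*pi*(1.886e+18)^2) = 4.374e-09

4.374e-09 W/m^2


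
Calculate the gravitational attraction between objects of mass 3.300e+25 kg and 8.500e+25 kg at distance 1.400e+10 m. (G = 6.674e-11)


F = G*m1*m2/r^2 = 6.674e-11 * 3.300e+25 * 8.500e+25 / (1.400e+10)^2 = 6.674e-11 * 2.805e+51 / 1.960e+20 = 9.551e+20

9.551e+20 N


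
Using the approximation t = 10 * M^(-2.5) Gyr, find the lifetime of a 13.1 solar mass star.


t = 10 * M^(-2.5) = 10 * 13.1^(-2.5) = 0.0161

0.0161 Gyr


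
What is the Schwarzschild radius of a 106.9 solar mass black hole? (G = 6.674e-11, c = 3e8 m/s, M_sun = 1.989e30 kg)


M = 106.9 * 1.989e30 kg = 2.126241e+32 kg. rs = 2GM/c^2 = 2 * 6.674e-11 * 2.126241e+32 / (3e8)^2 = 315345.1652

315345.1652 m


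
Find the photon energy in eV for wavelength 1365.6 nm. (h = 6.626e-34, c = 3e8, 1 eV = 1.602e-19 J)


E = hc/lambda = 6.626e-34 * 3e8 / 1.366e-06 = 1.456e-19 J = 0.9086 eV

0.9086 eV


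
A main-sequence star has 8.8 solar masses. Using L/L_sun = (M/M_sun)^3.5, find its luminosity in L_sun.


L/L_sun = (M/M_sun)^3.5 = 8.8^3.5 = 2021.5726

2021.5726 L_sun


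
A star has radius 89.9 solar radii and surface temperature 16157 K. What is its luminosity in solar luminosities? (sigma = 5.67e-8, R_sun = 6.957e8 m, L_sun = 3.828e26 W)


R = 89.9 * 6.957e8 m = 6.254343e+10 m. L = 4*pi*R^2*sigma*T^4 = 4*pi*(6.254343e+10)^2 * 5.67e-8 * 16157^4 = 1.899324686e+32 W. L/L_sun = 1.899324686e+32 / 3.828e26 = 496166.3235

496166.3235 L_sun


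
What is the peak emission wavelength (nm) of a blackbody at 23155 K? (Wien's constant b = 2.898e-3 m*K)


lam_max = b / T = 2.898e-3 / 23155 = 1.252e-07 m = 125.1566 nm

125.1566 nm


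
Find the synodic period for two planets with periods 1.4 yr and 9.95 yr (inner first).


1/P_syn = |1/P1 - 1/P2| = |1/1.4 - 1/9.95| => P_syn = 1.6292

1.6292 years


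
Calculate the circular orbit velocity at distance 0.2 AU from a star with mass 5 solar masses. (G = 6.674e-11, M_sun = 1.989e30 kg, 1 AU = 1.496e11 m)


v = sqrt(GM/r) = sqrt(6.674e-11 * 9.945e+30 / 2.992e+10) = 148941.1491

148941.1491 m/s


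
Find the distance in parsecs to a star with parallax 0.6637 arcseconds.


d = 1/p = 1/0.6637 = 1.5067

1.5067 pc


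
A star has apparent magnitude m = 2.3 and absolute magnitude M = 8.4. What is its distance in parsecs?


d = 10^((m - M + 5)/5) = 10^((2.3 - 8.4 + 5)/5) = 0.6026

0.6026 pc


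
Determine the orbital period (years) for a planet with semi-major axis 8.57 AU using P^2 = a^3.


P = a^(3/2) = 8.57^1.5 = 25.0883

25.0883 years


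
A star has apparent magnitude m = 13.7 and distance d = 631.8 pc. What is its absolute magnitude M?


M = m - 5*log10(d) + 5 = 13.7 - 5*log10(631.8) + 5 = 4.6971

4.6971


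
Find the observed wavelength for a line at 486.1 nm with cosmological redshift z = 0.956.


lam_obs = lam_emit * (1 + z) = 486.1 * (1 + 0.956) = 950.8116

950.8116 nm


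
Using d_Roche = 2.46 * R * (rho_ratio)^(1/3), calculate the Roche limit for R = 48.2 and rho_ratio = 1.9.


d_Roche = 2.46 * 48.2 * 1.9^(1/3) = 146.8588

146.8588


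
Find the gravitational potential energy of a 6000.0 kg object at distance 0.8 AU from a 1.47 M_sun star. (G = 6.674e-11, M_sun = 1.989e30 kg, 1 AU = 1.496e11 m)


M = 1.47 * 1.989e30 kg = 2.92383e+30 kg; r = 0.8 AU * 1.496e11 m/AU = 1.1968e+11 m. U = -GM*m/r = -(6.674e-11 * 2.92383e+30 * 6000.0) / 1.1968e+11 = -9.783e+12

-9.783e+12 J


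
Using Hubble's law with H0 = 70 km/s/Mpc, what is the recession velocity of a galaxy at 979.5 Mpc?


v = H0 * d = 70 * 979.5 = 68565.0

68565.0 km/s


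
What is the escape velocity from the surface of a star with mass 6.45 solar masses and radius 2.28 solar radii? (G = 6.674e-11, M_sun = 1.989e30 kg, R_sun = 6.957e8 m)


M = 6.45 * 1.989e30 kg = 1.282905e+31 kg; R = 2.28 * 6.957e8 m = 1.586196e+09 m. v_esc = sqrt(2GM/R) = sqrt(2 * 6.674e-11 * 1.282905e+31 / 1.586196e+09) = 1.039e+06

1.039e+06 m/s


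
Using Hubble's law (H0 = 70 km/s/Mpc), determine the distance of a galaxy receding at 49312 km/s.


d = v / H0 = 49312 / 70 = 704.4571

704.4571 Mpc


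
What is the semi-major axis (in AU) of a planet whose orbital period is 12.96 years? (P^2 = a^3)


a = P^(2/3) = 12.96^(2/3) = 5.5174

5.5174 AU


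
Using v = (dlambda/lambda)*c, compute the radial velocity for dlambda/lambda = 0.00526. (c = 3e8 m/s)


v = (dlambda/lambda) * c = 0.00526 * 3e8 = 1.578e+06

1.578e+06 m/s


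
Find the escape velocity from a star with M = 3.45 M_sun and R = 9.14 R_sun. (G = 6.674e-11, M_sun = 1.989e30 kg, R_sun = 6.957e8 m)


M = 3.45 * 1.989e30 kg = 6.86205e+30 kg; R = 9.14 * 6.957e8 m = 6.358698e+09 m. v_esc = sqrt(2GM/R) = sqrt(2 * 6.674e-11 * 6.86205e+30 / 6.358698e+09) = 379534.2193

379534.2193 m/s


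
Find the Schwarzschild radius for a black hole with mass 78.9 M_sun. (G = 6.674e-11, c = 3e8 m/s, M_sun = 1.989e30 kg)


M = 78.9 * 1.989e30 kg = 1.569321e+32 kg. rs = 2GM/c^2 = 2 * 6.674e-11 * 1.569321e+32 / (3e8)^2 = 232747.7412

232747.7412 m


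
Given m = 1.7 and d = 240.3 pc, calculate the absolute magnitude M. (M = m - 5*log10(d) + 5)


M = m - 5*log10(d) + 5 = 1.7 - 5*log10(240.3) + 5 = -5.2038

-5.2038


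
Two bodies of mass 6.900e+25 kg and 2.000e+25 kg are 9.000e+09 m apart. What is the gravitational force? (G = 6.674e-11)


F = G*m1*m2/r^2 = 6.674e-11 * 6.900e+25 * 2.000e+25 / (9.000e+09)^2 = 6.674e-11 * 1.380e+51 / 8.100e+19 = 1.137e+21

1.137e+21 N


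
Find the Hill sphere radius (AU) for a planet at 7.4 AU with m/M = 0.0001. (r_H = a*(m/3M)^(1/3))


r_H = a * (m/3M)^(1/3) = 7.4 * (0.0001/3)^(1/3) = 0.2382

0.2382 AU


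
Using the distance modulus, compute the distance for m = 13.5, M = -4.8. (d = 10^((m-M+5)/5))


d = 10^((m - M + 5)/5) = 10^((13.5 - -4.8 + 5)/5) = 45708.819

45708.819 pc


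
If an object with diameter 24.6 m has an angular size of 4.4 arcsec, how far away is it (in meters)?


D = size / theta_rad, theta_rad = 4.4 * pi/(180*3600) = 2.133e-05, D = 1.153e+06

1.153e+06 m


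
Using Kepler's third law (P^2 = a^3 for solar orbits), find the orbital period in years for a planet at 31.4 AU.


P = a^(3/2) = 31.4^1.5 = 175.9521

175.9521 years


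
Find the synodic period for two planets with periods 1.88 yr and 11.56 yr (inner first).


1/P_syn = |1/P1 - 1/P2| = |1/1.88 - 1/11.56| => P_syn = 2.2451

2.2451 years


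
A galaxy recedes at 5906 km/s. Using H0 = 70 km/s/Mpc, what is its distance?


d = v / H0 = 5906 / 70 = 84.3714

84.3714 Mpc


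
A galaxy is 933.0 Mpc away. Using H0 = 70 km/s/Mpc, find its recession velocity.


v = H0 * d = 70 * 933.0 = 65310.0

65310.0 km/s


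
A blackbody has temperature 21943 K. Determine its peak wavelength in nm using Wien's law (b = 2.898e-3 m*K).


lam_max = b / T = 2.898e-3 / 21943 = 1.321e-07 m = 132.0695 nm

132.0695 nm


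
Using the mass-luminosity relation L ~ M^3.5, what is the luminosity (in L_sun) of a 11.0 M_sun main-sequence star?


L/L_sun = (M/M_sun)^3.5 = 11.0^3.5 = 4414.4276

4414.4276 L_sun


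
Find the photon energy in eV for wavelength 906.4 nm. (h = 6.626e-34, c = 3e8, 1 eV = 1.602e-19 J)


E = hc/lambda = 6.626e-34 * 3e8 / 9.064e-07 = 2.193e-19 J = 1.369 eV

1.369 eV


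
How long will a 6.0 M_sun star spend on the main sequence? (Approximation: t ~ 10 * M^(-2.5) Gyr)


t = 10 * M^(-2.5) = 10 * 6.0^(-2.5) = 0.1134

0.1134 Gyr


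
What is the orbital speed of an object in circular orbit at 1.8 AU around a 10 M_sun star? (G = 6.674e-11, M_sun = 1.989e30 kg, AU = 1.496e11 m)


v = sqrt(GM/r) = sqrt(6.674e-11 * 1.989e+31 / 2.693e+11) = 70211.531

70211.531 m/s


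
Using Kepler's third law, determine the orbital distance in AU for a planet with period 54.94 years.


a = P^(2/3) = 54.94^(2/3) = 14.4519

14.4519 AU


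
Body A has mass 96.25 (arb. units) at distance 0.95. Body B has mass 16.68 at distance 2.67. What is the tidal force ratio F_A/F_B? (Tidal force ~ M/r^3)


Ratio = (M1/r1^3) / (M2/r2^3) = (96.25/0.95^3) / (16.68/2.67^3) = 128.1055

128.1055


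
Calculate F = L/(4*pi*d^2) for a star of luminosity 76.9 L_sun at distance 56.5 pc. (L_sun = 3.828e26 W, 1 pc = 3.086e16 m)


F = L / (4*pi*d^2) = 2.944e+28 / (4*pi*(1.744e+18)^2) = 7.705e-10

7.705e-10 W/m^2


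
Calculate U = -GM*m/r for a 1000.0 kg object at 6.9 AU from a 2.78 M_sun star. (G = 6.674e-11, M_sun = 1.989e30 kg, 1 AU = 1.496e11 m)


M = 2.78 * 1.989e30 kg = 5.52942e+30 kg; r = 6.9 AU * 1.496e11 m/AU = 1.03224e+12 m. U = -GM*m/r = -(6.674e-11 * 5.52942e+30 * 1000.0) / 1.03224e+12 = -3.575e+11

-3.575e+11 J


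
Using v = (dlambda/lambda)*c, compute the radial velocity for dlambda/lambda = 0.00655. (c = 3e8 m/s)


v = (dlambda/lambda) * c = 0.00655 * 3e8 = 1.965e+06

1.965e+06 m/s


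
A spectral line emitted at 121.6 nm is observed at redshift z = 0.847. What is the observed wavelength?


lam_obs = lam_emit * (1 + z) = 121.6 * (1 + 0.847) = 224.5952

224.5952 nm


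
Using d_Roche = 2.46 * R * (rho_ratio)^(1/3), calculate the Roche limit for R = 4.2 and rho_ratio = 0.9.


d_Roche = 2.46 * 4.2 * 0.9^(1/3) = 9.9754

9.9754


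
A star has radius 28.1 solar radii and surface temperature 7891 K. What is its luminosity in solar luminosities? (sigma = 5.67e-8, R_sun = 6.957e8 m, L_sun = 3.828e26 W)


R = 28.1 * 6.957e8 m = 1.954917e+10 m. L = 4*pi*R^2*sigma*T^4 = 4*pi*(1.954917e+10)^2 * 5.67e-8 * 7891^4 = 1.055790483e+30 W. L/L_sun = 1.055790483e+30 / 3.828e26 = 2758.0734

2758.0734 L_sun


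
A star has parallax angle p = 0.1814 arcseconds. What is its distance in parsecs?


d = 1/p = 1/0.1814 = 5.5127

5.5127 pc


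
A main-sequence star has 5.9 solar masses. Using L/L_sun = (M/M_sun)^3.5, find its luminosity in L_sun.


L/L_sun = (M/M_sun)^3.5 = 5.9^3.5 = 498.8639

498.8639 L_sun


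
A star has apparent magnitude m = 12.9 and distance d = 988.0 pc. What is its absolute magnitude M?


M = m - 5*log10(d) + 5 = 12.9 - 5*log10(988.0) + 5 = 2.9262

2.9262


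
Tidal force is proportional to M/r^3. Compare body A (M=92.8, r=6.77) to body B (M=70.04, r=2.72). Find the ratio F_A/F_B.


Ratio = (M1/r1^3) / (M2/r2^3) = (92.8/6.77^3) / (70.04/2.72^3) = 0.0859

0.0859


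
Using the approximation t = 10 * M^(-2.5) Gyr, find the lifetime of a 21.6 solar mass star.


t = 10 * M^(-2.5) = 10 * 21.6^(-2.5) = 0.0046

0.0046 Gyr


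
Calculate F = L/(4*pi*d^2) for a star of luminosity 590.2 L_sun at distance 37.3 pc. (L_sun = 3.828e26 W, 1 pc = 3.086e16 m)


F = L / (4*pi*d^2) = 2.259e+29 / (4*pi*(1.151e+18)^2) = 1.357e-08

1.357e-08 W/m^2


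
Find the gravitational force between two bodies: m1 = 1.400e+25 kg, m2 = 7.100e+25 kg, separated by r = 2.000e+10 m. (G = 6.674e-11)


F = G*m1*m2/r^2 = 6.674e-11 * 1.400e+25 * 7.100e+25 / (2.000e+10)^2 = 6.674e-11 * 9.940e+50 / 4.000e+20 = 1.658e+20

1.658e+20 N
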